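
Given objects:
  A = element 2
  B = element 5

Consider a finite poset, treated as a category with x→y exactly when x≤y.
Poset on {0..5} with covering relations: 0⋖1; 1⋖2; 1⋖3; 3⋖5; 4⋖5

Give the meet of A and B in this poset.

Answer: A∧B = 1

Derivation:
Common predecessors of 2,5: {0,1}
  0 ≤ 1
  1 ≤ 1
glb = 1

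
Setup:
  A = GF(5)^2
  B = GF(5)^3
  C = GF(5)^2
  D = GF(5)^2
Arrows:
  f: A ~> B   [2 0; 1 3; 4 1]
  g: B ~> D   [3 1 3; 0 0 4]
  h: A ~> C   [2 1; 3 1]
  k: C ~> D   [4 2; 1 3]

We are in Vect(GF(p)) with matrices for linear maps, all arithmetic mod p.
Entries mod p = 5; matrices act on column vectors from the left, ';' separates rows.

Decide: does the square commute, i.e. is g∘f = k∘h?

Answer: COMMUTES

Derivation:
1) trace f;g:
  e0=[1,0] f~>[2,1,4] g~>[4,1]
  e1=[0,1] f~>[0,3,1] g~>[1,4]
  ⟦path⟧₁ = [4 1; 1 4]
2) trace h;k:
  e0=[1,0] h~>[2,3] k~>[4,1]
  e1=[0,1] h~>[1,1] k~>[1,4]
  ⟦path⟧₂ = [4 1; 1 4]
Equal? same morphism ✓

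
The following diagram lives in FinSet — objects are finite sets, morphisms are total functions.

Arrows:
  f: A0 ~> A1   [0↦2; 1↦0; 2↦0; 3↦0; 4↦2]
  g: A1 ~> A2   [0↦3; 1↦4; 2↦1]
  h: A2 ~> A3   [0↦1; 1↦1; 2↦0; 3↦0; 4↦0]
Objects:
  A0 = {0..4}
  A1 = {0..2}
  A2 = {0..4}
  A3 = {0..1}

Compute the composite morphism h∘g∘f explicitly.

Answer: [0↦1; 1↦0; 2↦0; 3↦0; 4↦1]

Derivation:
  0 f~>2 g~>1 h~>1
  1 f~>0 g~>3 h~>0
  2 f~>0 g~>3 h~>0
  3 f~>0 g~>3 h~>0
  4 f~>2 g~>1 h~>1
result: [0↦1; 1↦0; 2↦0; 3↦0; 4↦1]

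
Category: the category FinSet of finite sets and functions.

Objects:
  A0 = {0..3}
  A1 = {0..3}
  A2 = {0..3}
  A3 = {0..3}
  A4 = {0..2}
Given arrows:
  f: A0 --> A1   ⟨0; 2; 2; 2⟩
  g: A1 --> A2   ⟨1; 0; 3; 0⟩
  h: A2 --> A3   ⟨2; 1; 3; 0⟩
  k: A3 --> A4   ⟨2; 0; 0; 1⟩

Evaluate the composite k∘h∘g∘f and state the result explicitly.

  0 f-->0 g-->1 h-->1 k-->0
  1 f-->2 g-->3 h-->0 k-->2
  2 f-->2 g-->3 h-->0 k-->2
  3 f-->2 g-->3 h-->0 k-->2
composite: ⟨0; 2; 2; 2⟩

Answer: ⟨0; 2; 2; 2⟩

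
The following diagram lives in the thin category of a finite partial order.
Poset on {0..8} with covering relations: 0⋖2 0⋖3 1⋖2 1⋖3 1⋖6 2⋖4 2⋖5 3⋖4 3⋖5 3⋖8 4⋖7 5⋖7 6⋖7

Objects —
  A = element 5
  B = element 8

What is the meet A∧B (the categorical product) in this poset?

Answer: A∧B = 3

Trace:
{x : x≤A ∧ x≤B} = {0,1,3}  (A=5, B=8)
  0 ≤ 3
  1 ≤ 3
  3 ≤ 3
glb = 3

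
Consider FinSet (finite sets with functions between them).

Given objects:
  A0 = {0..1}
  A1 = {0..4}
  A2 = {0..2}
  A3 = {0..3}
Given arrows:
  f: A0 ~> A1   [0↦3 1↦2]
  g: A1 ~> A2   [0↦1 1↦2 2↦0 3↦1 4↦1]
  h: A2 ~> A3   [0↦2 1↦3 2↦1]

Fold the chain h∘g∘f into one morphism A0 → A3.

Answer: [0↦3 1↦2]

Work:
  0 f~>3 g~>1 h~>3
  1 f~>2 g~>0 h~>2
composite: [0↦3 1↦2]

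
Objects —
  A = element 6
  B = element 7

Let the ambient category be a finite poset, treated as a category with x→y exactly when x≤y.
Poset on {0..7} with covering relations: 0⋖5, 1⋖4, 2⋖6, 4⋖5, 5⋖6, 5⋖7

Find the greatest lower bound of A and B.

Answer: A∧B = 5

Derivation:
Lower bounds of A=6 and B=7: {0,1,4,5}
  0 <= 5
  1 <= 5
  4 <= 5
  5 <= 5
glb = 5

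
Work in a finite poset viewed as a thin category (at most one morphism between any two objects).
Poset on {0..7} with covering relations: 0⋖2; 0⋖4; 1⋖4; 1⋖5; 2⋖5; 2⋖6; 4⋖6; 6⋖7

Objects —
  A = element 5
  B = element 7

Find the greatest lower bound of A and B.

Answer: NO MEET EXISTS

Derivation:
{x : x⊑A ∧ x⊑B} = {0,1,2}  (A=5, B=7)
  maximal lower bounds 1 and 2 are incomparable: neither 1⊑2 nor 2⊑1
→ no greatest lower bound exists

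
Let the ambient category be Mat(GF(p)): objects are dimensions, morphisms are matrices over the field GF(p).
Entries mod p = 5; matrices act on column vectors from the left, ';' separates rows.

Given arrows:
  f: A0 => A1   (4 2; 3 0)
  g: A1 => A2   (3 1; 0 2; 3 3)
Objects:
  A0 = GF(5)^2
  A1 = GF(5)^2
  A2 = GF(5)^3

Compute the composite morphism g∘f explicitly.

  e0=(1,0) f=>(4,3) g=>(0,1,1)
  e1=(0,1) f=>(2,0) g=>(1,0,1)
result: (0 1; 1 0; 1 1)

Answer: (0 1; 1 0; 1 1)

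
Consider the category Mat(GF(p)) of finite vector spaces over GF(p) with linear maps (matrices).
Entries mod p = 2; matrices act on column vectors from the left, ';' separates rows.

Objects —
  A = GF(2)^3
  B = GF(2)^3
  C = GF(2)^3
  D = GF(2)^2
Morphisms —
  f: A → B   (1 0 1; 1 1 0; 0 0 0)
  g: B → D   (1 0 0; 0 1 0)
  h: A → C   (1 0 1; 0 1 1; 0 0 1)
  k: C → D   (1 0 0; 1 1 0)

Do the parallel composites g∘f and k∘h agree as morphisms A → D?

Answer: COMMUTES

Trace:
Path 1 = f;g:
  e0=(1,0,0) f→(1,1,0) g→(1,1)
  e1=(0,1,0) f→(0,1,0) g→(0,1)
  e2=(0,0,1) f→(1,0,0) g→(1,0)
  ⟦path⟧₁ = (1 0 1; 1 1 0)
Path 2 = h;k:
  e0=(1,0,0) h→(1,0,0) k→(1,1)
  e1=(0,1,0) h→(0,1,0) k→(0,1)
  e2=(0,0,1) h→(1,1,1) k→(1,0)
  ⟦path⟧₂ = (1 0 1; 1 1 0)
Equal? equal; square commutes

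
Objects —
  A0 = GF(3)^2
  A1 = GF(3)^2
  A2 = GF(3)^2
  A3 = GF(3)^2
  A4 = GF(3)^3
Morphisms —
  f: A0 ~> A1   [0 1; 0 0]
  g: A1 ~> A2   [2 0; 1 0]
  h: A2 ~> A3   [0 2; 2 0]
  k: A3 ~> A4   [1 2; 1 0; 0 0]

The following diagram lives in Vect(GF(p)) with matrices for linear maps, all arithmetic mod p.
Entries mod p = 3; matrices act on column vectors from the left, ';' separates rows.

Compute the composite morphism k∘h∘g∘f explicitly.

Answer: [0 1; 0 2; 0 0]

Work:
  e0=[1,0] f~>[0,0] g~>[0,0] h~>[0,0] k~>[0,0,0]
  e1=[0,1] f~>[1,0] g~>[2,1] h~>[2,1] k~>[1,2,0]
⟦path⟧: [0 1; 0 2; 0 0]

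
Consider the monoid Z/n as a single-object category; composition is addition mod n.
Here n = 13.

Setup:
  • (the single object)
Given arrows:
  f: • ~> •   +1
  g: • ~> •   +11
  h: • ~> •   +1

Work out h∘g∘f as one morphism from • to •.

  0 +1≡1 +11≡12 +1≡0  (mod 13)
composite: +0

Answer: +0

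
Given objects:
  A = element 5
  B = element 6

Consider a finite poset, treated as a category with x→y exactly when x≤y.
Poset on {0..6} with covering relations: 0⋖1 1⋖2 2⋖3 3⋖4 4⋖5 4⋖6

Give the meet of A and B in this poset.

Common predecessors of 5,6: {0,1,2,3,4}
  0 ⊑ 4
  1 ⊑ 4
  2 ⊑ 4
  3 ⊑ 4
  4 ⊑ 4
glb = 4

Answer: A∧B = 4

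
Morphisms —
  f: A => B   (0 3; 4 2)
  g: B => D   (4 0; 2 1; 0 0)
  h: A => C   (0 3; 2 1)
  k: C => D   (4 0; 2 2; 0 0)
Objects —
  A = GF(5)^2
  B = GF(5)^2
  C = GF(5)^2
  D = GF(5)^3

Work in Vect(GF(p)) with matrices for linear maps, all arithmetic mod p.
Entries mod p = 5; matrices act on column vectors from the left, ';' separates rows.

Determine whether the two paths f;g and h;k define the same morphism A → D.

Along f;g (path 1):
  e0=⟨1,0⟩ f=>⟨0,4⟩ g=>⟨0,4,0⟩
  e1=⟨0,1⟩ f=>⟨3,2⟩ g=>⟨2,3,0⟩
  composite₁ = (0 2; 4 3; 0 0)
Along h;k (path 2):
  e0=⟨1,0⟩ h=>⟨0,2⟩ k=>⟨0,4,0⟩
  e1=⟨0,1⟩ h=>⟨3,1⟩ k=>⟨2,3,0⟩
  composite₂ = (0 2; 4 3; 0 0)
Equal? YES — commutes

Answer: COMMUTES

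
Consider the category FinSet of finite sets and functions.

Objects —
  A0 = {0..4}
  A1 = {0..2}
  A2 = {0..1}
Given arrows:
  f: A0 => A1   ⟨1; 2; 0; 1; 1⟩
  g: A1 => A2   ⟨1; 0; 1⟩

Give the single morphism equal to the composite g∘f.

Answer: ⟨0; 1; 1; 0; 0⟩

Trace:
  0 f=>1 g=>0
  1 f=>2 g=>1
  2 f=>0 g=>1
  3 f=>1 g=>0
  4 f=>1 g=>0
composite: ⟨0; 1; 1; 0; 0⟩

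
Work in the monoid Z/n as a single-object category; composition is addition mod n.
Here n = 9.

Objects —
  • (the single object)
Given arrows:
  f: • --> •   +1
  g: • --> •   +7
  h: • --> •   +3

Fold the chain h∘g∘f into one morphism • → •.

Answer: +2

Trace:
  0 +1≡1 +7≡8 +3≡2  (mod 9)
result: +2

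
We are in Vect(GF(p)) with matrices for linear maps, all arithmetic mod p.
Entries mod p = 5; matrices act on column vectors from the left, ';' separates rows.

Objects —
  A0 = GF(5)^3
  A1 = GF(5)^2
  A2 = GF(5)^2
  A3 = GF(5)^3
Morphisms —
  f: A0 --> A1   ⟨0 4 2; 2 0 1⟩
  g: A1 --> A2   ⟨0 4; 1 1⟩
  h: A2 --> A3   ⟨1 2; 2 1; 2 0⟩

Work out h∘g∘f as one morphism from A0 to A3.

Answer: ⟨2 3 0; 3 4 1; 1 0 3⟩

Trace:
  e0=⟨1,0,0⟩ f-->⟨0,2⟩ g-->⟨3,2⟩ h-->⟨2,3,1⟩
  e1=⟨0,1,0⟩ f-->⟨4,0⟩ g-->⟨0,4⟩ h-->⟨3,4,0⟩
  e2=⟨0,0,1⟩ f-->⟨2,1⟩ g-->⟨4,3⟩ h-->⟨0,1,3⟩
composite: ⟨2 3 0; 3 4 1; 1 0 3⟩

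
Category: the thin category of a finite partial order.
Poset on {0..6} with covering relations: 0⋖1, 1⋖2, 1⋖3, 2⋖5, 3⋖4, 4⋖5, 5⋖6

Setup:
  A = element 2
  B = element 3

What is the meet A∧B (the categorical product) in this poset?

Answer: A∧B = 1

Derivation:
{x : x≤A ∧ x≤B} = {0,1}  (A=2, B=3)
  0 ≤ 1
  1 ≤ 1
glb = 1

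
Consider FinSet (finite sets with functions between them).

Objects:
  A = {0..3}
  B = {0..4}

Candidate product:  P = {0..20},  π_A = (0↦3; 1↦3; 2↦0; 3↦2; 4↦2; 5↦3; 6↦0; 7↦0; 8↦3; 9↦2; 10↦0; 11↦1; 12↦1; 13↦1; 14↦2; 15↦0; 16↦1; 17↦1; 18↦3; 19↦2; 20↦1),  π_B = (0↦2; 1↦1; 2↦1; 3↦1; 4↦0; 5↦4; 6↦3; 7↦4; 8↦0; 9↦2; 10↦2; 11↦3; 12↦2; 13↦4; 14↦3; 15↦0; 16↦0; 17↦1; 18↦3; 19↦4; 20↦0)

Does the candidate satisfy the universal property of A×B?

Answer: NOT A VALID PRODUCT — |P|=21 ≠ |A|·|B|=20

Trace:
|A|·|B| = 4·5 = 20;  |P| = 21
  → cardinalities differ; no bijection possible.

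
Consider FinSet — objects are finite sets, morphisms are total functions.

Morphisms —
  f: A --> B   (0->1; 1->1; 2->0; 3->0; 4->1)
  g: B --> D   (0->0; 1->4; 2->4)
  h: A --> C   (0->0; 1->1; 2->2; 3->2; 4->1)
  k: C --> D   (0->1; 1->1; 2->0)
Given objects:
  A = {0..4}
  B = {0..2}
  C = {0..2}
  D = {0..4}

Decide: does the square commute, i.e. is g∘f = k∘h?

Answer: DOES NOT COMMUTE

Derivation:
Along f;g (path 1):
  0 f-->1 g-->4
  1 f-->1 g-->4
  2 f-->0 g-->0
  3 f-->0 g-->0
  4 f-->1 g-->4
  result₁ = (0->4; 1->4; 2->0; 3->0; 4->4)
Along h;k (path 2):
  0 h-->0 k-->1
  1 h-->1 k-->1
  2 h-->2 k-->0
  3 h-->2 k-->0
  4 h-->1 k-->1
  result₂ = (0->1; 1->1; 2->0; 3->0; 4->1)
Equal? differ; not commutative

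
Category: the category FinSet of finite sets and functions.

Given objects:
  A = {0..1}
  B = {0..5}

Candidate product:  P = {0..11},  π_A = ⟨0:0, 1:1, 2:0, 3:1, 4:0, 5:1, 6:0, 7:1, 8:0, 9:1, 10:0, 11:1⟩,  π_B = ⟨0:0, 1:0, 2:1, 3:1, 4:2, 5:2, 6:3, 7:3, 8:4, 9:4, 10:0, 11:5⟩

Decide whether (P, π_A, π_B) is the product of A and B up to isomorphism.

Answer: NOT A VALID PRODUCT — duplicate pair at indices 0,10

Work:
|A|·|B| = 2·6 = 12;  |P| = 12
Check the pairing map k ↦ (π_A(k), π_B(k)):
  0 : (0,0)
  1 : (1,0)
  2 : (0,1)
  3 : (1,1)
  4 : (0,2)
  5 : (1,2)
  6 : (0,3)
  7 : (1,3)
  8 : (0,4)
  9 : (1,4)
  10 : (0,0)  ✗ repeats pair of k=0
  11 : (1,5)
distinct pairs in image: 11 / 12 needed
  → (0,0) hit at k=0 and k=10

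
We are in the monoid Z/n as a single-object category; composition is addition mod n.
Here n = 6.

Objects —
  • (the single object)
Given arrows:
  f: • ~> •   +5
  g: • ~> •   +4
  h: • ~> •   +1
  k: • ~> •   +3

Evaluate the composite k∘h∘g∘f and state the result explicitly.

  0 +5≡5 +4≡3 +1≡4 +3≡1  (mod 6)
result: +1

Answer: +1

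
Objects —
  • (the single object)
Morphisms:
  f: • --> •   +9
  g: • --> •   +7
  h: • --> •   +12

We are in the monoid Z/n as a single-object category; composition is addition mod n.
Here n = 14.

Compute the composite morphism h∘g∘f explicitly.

  0 +9≡9 +7≡2 +12≡0  (mod 14)
⟦path⟧: +0

Answer: +0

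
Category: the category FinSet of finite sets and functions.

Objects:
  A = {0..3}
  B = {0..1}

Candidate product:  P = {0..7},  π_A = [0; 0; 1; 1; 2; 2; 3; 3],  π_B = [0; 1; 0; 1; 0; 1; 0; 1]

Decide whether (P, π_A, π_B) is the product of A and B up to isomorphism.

Answer: VALID PRODUCT

Trace:
|A|·|B| = 4·2 = 8;  |P| = 8
Check the pairing map k ↦ (π_A(k), π_B(k)):
  0 -> (0,0)
  1 -> (0,1)
  2 -> (1,0)
  3 -> (1,1)
  4 -> (2,0)
  5 -> (2,1)
  6 -> (3,0)
  7 -> (3,1)
distinct pairs in image: 8 / 8 needed
  → bijection onto A×B; projections well-typed.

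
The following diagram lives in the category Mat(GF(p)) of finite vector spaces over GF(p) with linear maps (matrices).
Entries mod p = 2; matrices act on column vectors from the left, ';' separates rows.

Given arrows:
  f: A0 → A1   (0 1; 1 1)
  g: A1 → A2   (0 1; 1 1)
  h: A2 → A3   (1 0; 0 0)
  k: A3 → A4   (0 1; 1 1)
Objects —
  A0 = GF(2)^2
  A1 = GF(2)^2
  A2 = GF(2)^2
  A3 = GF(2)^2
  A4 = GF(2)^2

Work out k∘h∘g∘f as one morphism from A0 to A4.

Answer: (0 0; 1 1)

Derivation:
  e0=[1,0] f→[0,1] g→[1,1] h→[1,0] k→[0,1]
  e1=[0,1] f→[1,1] g→[1,0] h→[1,0] k→[0,1]
result: (0 0; 1 1)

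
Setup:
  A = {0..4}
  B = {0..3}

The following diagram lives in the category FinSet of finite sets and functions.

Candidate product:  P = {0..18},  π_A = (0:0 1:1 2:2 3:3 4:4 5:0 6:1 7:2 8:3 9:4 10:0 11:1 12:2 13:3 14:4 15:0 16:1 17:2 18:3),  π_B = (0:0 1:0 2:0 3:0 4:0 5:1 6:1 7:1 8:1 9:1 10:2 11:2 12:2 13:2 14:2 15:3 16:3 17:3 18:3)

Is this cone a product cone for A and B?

Answer: NOT A VALID PRODUCT — |P|=19 ≠ |A|·|B|=20

Work:
|A|·|B| = 5·4 = 20;  |P| = 19
  → cardinalities differ; no bijection possible.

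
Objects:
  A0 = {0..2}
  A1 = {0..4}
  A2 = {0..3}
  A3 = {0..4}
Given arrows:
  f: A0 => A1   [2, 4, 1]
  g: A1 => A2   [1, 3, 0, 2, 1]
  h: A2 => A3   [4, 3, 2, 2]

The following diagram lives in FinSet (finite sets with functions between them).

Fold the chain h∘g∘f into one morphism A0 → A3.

  0 f=>2 g=>0 h=>4
  1 f=>4 g=>1 h=>3
  2 f=>1 g=>3 h=>2
composite: [4, 3, 2]

Answer: [4, 3, 2]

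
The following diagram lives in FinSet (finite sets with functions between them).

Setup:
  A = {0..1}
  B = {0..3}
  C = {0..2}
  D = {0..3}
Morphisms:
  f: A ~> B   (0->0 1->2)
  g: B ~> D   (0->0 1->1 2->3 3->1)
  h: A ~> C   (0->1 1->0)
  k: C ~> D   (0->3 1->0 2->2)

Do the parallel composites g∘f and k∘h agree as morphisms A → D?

Answer: COMMUTES

Work:
Along f;g (path 1):
  0 f~>0 g~>0
  1 f~>2 g~>3
  ⟦path⟧₁ = (0->0 1->3)
Along h;k (path 2):
  0 h~>1 k~>0
  1 h~>0 k~>3
  ⟦path⟧₂ = (0->0 1->3)
Equal? YES — commutes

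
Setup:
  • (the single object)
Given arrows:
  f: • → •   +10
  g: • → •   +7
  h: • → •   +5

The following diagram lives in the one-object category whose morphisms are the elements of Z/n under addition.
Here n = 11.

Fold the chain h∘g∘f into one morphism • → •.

Answer: +0

Work:
  0 +10≡10 +7≡6 +5≡0  (mod 11)
composite: +0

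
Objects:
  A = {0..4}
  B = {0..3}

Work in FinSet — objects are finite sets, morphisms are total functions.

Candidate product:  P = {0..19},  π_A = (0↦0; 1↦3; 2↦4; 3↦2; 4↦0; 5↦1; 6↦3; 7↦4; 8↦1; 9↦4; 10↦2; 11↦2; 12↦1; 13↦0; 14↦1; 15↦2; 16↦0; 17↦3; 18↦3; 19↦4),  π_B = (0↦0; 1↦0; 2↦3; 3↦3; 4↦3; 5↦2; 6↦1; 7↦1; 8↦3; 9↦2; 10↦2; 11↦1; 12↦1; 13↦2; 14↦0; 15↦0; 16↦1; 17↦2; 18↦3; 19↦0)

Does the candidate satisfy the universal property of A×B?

Answer: VALID PRODUCT

Trace:
|A|·|B| = 5·4 = 20;  |P| = 20
Check the pairing map k ↦ (π_A(k), π_B(k)):
  0 ↦ (0,0)
  1 ↦ (3,0)
  2 ↦ (4,3)
  3 ↦ (2,3)
  4 ↦ (0,3)
  5 ↦ (1,2)
  6 ↦ (3,1)
  7 ↦ (4,1)
  8 ↦ (1,3)
  9 ↦ (4,2)
  10 ↦ (2,2)
  11 ↦ (2,1)
  12 ↦ (1,1)
  13 ↦ (0,2)
  14 ↦ (1,0)
  15 ↦ (2,0)
  16 ↦ (0,1)
  17 ↦ (3,2)
  18 ↦ (3,3)
  19 ↦ (4,0)
distinct pairs in image: 20 / 20 needed
  → bijection onto A×B; projections well-typed.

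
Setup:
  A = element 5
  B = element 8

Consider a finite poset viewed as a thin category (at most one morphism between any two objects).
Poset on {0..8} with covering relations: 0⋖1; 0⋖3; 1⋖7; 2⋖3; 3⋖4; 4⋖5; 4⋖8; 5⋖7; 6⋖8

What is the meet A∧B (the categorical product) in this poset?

Answer: A∧B = 4

Work:
Common predecessors of 5,8: {0,2,3,4}
  0 ⊑ 4
  2 ⊑ 4
  3 ⊑ 4
  4 ⊑ 4
glb = 4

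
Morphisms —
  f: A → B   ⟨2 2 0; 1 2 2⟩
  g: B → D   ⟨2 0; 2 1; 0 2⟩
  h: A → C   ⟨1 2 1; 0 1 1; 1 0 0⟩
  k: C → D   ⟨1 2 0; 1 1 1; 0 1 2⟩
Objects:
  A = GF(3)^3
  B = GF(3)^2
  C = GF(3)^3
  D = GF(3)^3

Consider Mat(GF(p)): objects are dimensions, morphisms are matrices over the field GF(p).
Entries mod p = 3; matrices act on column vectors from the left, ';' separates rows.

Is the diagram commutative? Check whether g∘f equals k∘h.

Path 1 = f;g:
  e0=⟨1,0,0⟩ f→⟨2,1⟩ g→⟨1,2,2⟩
  e1=⟨0,1,0⟩ f→⟨2,2⟩ g→⟨1,0,1⟩
  e2=⟨0,0,1⟩ f→⟨0,2⟩ g→⟨0,2,1⟩
  ⟦path⟧₁ = ⟨1 1 0; 2 0 2; 2 1 1⟩
Path 2 = h;k:
  e0=⟨1,0,0⟩ h→⟨1,0,1⟩ k→⟨1,2,2⟩
  e1=⟨0,1,0⟩ h→⟨2,1,0⟩ k→⟨1,0,1⟩
  e2=⟨0,0,1⟩ h→⟨1,1,0⟩ k→⟨0,2,1⟩
  ⟦path⟧₂ = ⟨1 1 0; 2 0 2; 2 1 1⟩
Equal? equal; square commutes

Answer: COMMUTES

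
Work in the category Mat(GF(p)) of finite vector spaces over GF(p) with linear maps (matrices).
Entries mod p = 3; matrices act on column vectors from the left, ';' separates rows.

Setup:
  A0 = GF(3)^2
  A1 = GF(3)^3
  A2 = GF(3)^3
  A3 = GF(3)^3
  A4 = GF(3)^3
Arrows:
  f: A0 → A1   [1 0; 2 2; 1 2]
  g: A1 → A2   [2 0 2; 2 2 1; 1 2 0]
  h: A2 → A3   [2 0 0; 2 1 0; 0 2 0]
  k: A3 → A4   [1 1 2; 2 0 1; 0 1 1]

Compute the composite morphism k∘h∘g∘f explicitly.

  e0=(1,0) f→(1,2,1) g→(1,1,2) h→(2,0,2) k→(0,0,2)
  e1=(0,1) f→(0,2,2) g→(1,0,1) h→(2,2,0) k→(1,1,2)
result: [0 1; 0 1; 2 2]

Answer: [0 1; 0 1; 2 2]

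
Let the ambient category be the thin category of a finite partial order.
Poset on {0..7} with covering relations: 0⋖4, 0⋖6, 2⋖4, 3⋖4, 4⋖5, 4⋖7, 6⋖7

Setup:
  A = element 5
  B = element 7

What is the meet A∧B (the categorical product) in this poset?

Answer: A∧B = 4

Work:
Common predecessors of 5,7: {0,2,3,4}
  0 <= 4
  2 <= 4
  3 <= 4
  4 <= 4
glb = 4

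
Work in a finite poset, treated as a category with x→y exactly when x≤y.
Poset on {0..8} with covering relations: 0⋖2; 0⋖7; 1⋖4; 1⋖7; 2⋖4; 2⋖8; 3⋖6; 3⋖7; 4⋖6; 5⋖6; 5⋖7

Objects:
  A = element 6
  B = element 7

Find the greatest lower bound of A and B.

Answer: NO MEET EXISTS

Work:
Common predecessors of 6,7: {0,1,3,5}
  maximal lower bounds 0 and 1 are incomparable: neither 0≤1 nor 1≤0
→ no greatest lower bound exists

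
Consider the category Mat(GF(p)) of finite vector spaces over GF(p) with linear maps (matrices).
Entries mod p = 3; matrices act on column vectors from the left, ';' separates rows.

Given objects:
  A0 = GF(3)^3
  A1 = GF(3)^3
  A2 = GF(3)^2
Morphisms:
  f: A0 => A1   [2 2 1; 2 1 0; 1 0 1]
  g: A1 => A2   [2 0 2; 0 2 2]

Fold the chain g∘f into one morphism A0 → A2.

Answer: [0 1 1; 0 2 2]

Trace:
  e0=⟨1,0,0⟩ f=>⟨2,2,1⟩ g=>⟨0,0⟩
  e1=⟨0,1,0⟩ f=>⟨2,1,0⟩ g=>⟨1,2⟩
  e2=⟨0,0,1⟩ f=>⟨1,0,1⟩ g=>⟨1,2⟩
composite: [0 1 1; 0 2 2]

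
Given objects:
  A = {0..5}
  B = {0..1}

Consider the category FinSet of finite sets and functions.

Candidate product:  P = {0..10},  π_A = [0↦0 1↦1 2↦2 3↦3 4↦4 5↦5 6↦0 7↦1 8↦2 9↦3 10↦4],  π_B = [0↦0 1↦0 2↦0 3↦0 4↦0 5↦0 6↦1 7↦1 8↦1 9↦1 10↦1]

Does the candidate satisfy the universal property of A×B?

|A|·|B| = 6·2 = 12;  |P| = 11
  → cardinalities differ; no bijection possible.

Answer: NOT A VALID PRODUCT — |P|=11 ≠ |A|·|B|=12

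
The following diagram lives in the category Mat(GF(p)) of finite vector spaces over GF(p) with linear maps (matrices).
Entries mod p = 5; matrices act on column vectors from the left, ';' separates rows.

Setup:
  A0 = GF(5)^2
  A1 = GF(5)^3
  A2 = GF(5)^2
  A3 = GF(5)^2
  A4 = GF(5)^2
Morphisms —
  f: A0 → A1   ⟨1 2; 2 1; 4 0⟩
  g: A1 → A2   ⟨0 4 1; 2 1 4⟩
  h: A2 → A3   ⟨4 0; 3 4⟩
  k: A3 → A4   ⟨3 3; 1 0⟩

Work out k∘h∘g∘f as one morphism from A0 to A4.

Answer: ⟨2 4; 3 1⟩

Work:
  e0=⟨1,0⟩ f→⟨1,2,4⟩ g→⟨2,0⟩ h→⟨3,1⟩ k→⟨2,3⟩
  e1=⟨0,1⟩ f→⟨2,1,0⟩ g→⟨4,0⟩ h→⟨1,2⟩ k→⟨4,1⟩
⟦path⟧: ⟨2 4; 3 1⟩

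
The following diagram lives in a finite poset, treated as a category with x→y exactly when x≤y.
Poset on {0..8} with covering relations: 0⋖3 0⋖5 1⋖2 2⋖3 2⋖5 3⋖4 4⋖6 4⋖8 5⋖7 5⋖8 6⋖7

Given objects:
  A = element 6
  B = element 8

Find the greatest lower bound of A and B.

{x : x≤A ∧ x≤B} = {0,1,2,3,4}  (A=6, B=8)
  0 ≤ 4
  1 ≤ 4
  2 ≤ 4
  3 ≤ 4
  4 ≤ 4
glb = 4

Answer: A∧B = 4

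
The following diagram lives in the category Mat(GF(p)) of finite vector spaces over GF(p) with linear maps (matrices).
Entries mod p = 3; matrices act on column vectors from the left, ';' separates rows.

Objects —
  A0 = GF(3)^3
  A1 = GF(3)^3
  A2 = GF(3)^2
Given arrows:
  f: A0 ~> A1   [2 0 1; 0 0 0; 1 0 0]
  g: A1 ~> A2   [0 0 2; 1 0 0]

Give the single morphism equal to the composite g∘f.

Answer: [2 0 0; 2 0 1]

Trace:
  e0=⟨1,0,0⟩ f~>⟨2,0,1⟩ g~>⟨2,2⟩
  e1=⟨0,1,0⟩ f~>⟨0,0,0⟩ g~>⟨0,0⟩
  e2=⟨0,0,1⟩ f~>⟨1,0,0⟩ g~>⟨0,1⟩
⟦path⟧: [2 0 0; 2 0 1]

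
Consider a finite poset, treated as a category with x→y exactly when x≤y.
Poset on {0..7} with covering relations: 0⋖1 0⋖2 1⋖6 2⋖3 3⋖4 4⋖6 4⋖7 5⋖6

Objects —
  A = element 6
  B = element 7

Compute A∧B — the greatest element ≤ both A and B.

Answer: A∧B = 4

Derivation:
Lower bounds of A=6 and B=7: {0,2,3,4}
  0 ⊑ 4
  2 ⊑ 4
  3 ⊑ 4
  4 ⊑ 4
glb = 4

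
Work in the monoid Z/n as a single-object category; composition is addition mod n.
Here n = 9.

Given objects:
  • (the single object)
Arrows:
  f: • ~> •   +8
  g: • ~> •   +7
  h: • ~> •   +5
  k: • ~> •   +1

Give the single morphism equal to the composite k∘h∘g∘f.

  0 +8≡8 +7≡6 +5≡2 +1≡3  (mod 9)
⟦path⟧: +3

Answer: +3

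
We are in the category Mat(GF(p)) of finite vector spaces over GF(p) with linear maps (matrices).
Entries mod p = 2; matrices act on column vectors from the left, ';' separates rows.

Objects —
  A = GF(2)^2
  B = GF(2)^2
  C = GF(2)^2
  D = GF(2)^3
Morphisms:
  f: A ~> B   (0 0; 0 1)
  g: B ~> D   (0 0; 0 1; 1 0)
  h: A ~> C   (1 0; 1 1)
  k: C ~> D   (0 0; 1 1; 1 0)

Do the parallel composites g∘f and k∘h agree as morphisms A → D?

Answer: DOES NOT COMMUTE

Trace:
Along f;g (path 1):
  e0=[1,0] f~>[0,0] g~>[0,0,0]
  e1=[0,1] f~>[0,1] g~>[0,1,0]
  ⟦path⟧₁ = (0 0; 0 1; 0 0)
Along h;k (path 2):
  e0=[1,0] h~>[1,1] k~>[0,0,1]
  e1=[0,1] h~>[0,1] k~>[0,1,0]
  ⟦path⟧₂ = (0 0; 0 1; 1 0)
Equal? NO — does not commute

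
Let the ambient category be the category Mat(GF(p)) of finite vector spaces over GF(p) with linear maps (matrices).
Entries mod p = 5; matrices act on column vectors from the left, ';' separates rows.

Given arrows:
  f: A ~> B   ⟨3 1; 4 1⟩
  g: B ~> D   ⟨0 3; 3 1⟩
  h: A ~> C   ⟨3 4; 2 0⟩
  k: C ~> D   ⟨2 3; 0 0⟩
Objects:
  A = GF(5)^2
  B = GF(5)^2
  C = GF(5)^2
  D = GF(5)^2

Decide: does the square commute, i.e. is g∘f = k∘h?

Answer: DOES NOT COMMUTE

Work:
Path 1 = f;g:
  e0=[1,0] f~>[3,4] g~>[2,3]
  e1=[0,1] f~>[1,1] g~>[3,4]
  composite₁ = ⟨2 3; 3 4⟩
Path 2 = h;k:
  e0=[1,0] h~>[3,2] k~>[2,0]
  e1=[0,1] h~>[4,0] k~>[3,0]
  composite₂ = ⟨2 3; 0 0⟩
Equal? distinct morphisms ✗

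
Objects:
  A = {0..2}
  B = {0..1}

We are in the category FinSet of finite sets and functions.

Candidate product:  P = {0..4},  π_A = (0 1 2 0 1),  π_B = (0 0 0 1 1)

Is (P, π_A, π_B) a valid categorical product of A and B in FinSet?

Answer: NOT A VALID PRODUCT — |P|=5 ≠ |A|·|B|=6

Derivation:
|A|·|B| = 3·2 = 6;  |P| = 5
  → cardinalities differ; no bijection possible.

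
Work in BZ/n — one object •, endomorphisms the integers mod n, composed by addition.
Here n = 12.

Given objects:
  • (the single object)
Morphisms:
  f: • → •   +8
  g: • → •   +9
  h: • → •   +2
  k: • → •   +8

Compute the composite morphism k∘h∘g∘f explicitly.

  0 +8≡8 +9≡5 +2≡7 +8≡3  (mod 12)
result: +3

Answer: +3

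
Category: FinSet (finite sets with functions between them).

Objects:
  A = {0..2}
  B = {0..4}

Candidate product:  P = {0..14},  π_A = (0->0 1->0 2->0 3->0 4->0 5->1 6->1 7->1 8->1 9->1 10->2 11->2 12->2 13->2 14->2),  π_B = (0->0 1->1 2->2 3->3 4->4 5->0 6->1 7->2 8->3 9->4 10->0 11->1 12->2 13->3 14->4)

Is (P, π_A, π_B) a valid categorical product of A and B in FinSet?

Answer: VALID PRODUCT

Trace:
|A|·|B| = 3·5 = 15;  |P| = 15
Check the pairing map k ↦ (π_A(k), π_B(k)):
  0 -> (0,0)
  1 -> (0,1)
  2 -> (0,2)
  3 -> (0,3)
  4 -> (0,4)
  5 -> (1,0)
  6 -> (1,1)
  7 -> (1,2)
  8 -> (1,3)
  9 -> (1,4)
  10 -> (2,0)
  11 -> (2,1)
  12 -> (2,2)
  13 -> (2,3)
  14 -> (2,4)
distinct pairs in image: 15 / 15 needed
  → bijection onto A×B; projections well-typed.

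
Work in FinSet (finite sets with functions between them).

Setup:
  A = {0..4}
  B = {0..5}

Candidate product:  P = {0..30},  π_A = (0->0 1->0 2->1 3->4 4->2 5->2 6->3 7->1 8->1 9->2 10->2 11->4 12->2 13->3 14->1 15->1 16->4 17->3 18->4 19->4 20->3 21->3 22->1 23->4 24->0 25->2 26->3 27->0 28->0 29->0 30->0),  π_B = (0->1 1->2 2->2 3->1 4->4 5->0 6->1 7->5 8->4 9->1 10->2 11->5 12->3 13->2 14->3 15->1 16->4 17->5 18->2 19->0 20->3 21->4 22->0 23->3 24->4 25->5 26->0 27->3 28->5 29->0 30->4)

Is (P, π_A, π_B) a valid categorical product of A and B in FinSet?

|A|·|B| = 5·6 = 30;  |P| = 31
  → cardinalities differ; no bijection possible.

Answer: NOT A VALID PRODUCT — |P|=31 ≠ |A|·|B|=30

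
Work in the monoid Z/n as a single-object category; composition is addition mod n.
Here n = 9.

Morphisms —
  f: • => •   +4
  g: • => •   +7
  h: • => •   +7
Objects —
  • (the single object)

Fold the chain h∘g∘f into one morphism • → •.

Answer: +0

Derivation:
  0 +4≡4 +7≡2 +7≡0  (mod 9)
⟦path⟧: +0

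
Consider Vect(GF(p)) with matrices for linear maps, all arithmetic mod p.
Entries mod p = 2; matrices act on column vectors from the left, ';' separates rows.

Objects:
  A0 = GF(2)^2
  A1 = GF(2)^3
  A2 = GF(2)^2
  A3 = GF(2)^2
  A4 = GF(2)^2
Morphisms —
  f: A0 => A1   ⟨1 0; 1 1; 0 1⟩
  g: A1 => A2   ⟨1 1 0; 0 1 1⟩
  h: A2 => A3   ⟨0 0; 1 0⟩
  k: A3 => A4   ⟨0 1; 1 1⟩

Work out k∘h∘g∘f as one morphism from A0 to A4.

  e0=⟨1,0⟩ f=>⟨1,1,0⟩ g=>⟨0,1⟩ h=>⟨0,0⟩ k=>⟨0,0⟩
  e1=⟨0,1⟩ f=>⟨0,1,1⟩ g=>⟨1,0⟩ h=>⟨0,1⟩ k=>⟨1,1⟩
result: ⟨0 1; 0 1⟩

Answer: ⟨0 1; 0 1⟩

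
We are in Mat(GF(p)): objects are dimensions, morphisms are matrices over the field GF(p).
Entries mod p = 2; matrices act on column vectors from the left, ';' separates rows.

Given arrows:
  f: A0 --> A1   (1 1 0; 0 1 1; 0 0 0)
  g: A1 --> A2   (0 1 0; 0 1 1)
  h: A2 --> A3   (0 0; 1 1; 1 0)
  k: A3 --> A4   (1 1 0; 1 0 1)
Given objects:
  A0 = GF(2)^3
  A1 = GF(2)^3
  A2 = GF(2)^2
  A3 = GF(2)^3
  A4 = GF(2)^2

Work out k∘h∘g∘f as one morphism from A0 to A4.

  e0=(1,0,0) f-->(1,0,0) g-->(0,0) h-->(0,0,0) k-->(0,0)
  e1=(0,1,0) f-->(1,1,0) g-->(1,1) h-->(0,0,1) k-->(0,1)
  e2=(0,0,1) f-->(0,1,0) g-->(1,1) h-->(0,0,1) k-->(0,1)
composite: (0 0 0; 0 1 1)

Answer: (0 0 0; 0 1 1)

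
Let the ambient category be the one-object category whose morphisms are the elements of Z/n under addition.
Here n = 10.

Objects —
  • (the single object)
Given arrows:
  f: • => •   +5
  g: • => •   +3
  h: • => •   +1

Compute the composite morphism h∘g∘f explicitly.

  0 +5≡5 +3≡8 +1≡9  (mod 10)
result: +9

Answer: +9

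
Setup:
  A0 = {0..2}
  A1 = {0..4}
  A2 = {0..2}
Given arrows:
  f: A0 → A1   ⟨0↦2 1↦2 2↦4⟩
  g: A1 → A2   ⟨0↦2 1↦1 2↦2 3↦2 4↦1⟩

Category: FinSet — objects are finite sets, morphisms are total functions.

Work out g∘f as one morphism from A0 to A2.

  0 f→2 g→2
  1 f→2 g→2
  2 f→4 g→1
⟦path⟧: ⟨0↦2 1↦2 2↦1⟩

Answer: ⟨0↦2 1↦2 2↦1⟩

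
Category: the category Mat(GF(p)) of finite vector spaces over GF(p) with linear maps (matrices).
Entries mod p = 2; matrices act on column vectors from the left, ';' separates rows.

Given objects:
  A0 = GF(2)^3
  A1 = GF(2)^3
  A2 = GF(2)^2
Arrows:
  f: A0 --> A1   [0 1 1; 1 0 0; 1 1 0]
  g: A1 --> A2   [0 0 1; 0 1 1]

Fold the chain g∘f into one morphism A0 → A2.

Answer: [1 1 0; 0 1 0]

Trace:
  e0=⟨1,0,0⟩ f-->⟨0,1,1⟩ g-->⟨1,0⟩
  e1=⟨0,1,0⟩ f-->⟨1,0,1⟩ g-->⟨1,1⟩
  e2=⟨0,0,1⟩ f-->⟨1,0,0⟩ g-->⟨0,0⟩
result: [1 1 0; 0 1 0]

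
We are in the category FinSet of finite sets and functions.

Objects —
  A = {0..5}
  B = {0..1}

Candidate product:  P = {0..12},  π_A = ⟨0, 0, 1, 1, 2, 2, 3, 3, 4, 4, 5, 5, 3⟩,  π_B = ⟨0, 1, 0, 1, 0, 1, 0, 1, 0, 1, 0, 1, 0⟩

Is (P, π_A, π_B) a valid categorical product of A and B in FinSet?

|A|·|B| = 6·2 = 12;  |P| = 13
  → cardinalities differ; no bijection possible.

Answer: NOT A VALID PRODUCT — |P|=13 ≠ |A|·|B|=12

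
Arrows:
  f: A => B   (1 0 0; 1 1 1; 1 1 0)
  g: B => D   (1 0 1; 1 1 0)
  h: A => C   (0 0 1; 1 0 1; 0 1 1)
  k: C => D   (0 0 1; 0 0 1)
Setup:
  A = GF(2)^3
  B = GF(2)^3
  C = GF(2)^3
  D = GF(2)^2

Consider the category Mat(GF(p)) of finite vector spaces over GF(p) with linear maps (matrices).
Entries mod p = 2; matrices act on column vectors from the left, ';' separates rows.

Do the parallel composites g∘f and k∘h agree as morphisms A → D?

Answer: DOES NOT COMMUTE

Trace:
1) trace f;g:
  e0=[1,0,0] f=>[1,1,1] g=>[0,0]
  e1=[0,1,0] f=>[0,1,1] g=>[1,1]
  e2=[0,0,1] f=>[0,1,0] g=>[0,1]
  composite₁ = (0 1 0; 0 1 1)
2) trace h;k:
  e0=[1,0,0] h=>[0,1,0] k=>[0,0]
  e1=[0,1,0] h=>[0,0,1] k=>[1,1]
  e2=[0,0,1] h=>[1,1,1] k=>[1,1]
  composite₂ = (0 1 1; 0 1 1)
Equal? distinct morphisms ✗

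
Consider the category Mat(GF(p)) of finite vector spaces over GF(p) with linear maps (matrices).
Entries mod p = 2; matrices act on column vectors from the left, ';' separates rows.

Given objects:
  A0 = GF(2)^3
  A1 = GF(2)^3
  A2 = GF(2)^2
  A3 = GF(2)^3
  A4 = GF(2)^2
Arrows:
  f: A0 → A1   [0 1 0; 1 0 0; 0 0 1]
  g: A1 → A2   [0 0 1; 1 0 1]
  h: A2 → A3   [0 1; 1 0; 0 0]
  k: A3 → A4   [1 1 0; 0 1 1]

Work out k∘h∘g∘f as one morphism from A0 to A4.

Answer: [0 1 0; 0 0 1]

Work:
  e0=⟨1,0,0⟩ f→⟨0,1,0⟩ g→⟨0,0⟩ h→⟨0,0,0⟩ k→⟨0,0⟩
  e1=⟨0,1,0⟩ f→⟨1,0,0⟩ g→⟨0,1⟩ h→⟨1,0,0⟩ k→⟨1,0⟩
  e2=⟨0,0,1⟩ f→⟨0,0,1⟩ g→⟨1,1⟩ h→⟨1,1,0⟩ k→⟨0,1⟩
⟦path⟧: [0 1 0; 0 0 1]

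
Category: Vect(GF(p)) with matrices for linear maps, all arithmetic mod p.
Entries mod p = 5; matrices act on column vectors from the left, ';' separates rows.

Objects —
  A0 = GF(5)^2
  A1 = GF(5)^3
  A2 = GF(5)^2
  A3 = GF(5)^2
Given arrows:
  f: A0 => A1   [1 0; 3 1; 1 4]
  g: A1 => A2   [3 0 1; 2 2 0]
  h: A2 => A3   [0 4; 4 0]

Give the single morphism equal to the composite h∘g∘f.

  e0=⟨1,0⟩ f=>⟨1,3,1⟩ g=>⟨4,3⟩ h=>⟨2,1⟩
  e1=⟨0,1⟩ f=>⟨0,1,4⟩ g=>⟨4,2⟩ h=>⟨3,1⟩
⟦path⟧: [2 3; 1 1]

Answer: [2 3; 1 1]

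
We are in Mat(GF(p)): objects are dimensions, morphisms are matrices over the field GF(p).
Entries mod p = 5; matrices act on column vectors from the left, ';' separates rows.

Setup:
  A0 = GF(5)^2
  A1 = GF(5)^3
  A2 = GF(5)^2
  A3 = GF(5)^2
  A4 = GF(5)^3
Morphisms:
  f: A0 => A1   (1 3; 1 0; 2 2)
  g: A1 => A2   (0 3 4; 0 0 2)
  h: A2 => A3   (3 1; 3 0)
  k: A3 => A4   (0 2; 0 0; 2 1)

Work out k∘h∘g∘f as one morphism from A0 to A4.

Answer: (1 3; 0 0; 2 0)

Derivation:
  e0=[1,0] f=>[1,1,2] g=>[1,4] h=>[2,3] k=>[1,0,2]
  e1=[0,1] f=>[3,0,2] g=>[3,4] h=>[3,4] k=>[3,0,0]
result: (1 3; 0 0; 2 0)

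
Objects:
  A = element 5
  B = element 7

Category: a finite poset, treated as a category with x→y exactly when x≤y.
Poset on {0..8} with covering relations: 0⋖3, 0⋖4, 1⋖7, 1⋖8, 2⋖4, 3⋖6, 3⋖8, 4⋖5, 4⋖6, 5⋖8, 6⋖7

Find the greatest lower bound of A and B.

Answer: A∧B = 4

Trace:
{x : x⊑A ∧ x⊑B} = {0,2,4}  (A=5, B=7)
  0 ⊑ 4
  2 ⊑ 4
  4 ⊑ 4
glb = 4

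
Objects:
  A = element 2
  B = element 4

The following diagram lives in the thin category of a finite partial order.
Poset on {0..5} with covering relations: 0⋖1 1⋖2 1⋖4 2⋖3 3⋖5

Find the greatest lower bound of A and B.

Answer: A∧B = 1

Derivation:
Lower bounds of A=2 and B=4: {0,1}
  0 <= 1
  1 <= 1
glb = 1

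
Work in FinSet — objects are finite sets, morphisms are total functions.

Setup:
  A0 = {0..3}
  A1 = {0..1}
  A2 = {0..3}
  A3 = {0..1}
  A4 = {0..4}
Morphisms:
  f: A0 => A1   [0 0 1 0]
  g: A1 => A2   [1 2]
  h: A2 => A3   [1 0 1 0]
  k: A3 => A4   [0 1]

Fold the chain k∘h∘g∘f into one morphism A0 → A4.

  0 f=>0 g=>1 h=>0 k=>0
  1 f=>0 g=>1 h=>0 k=>0
  2 f=>1 g=>2 h=>1 k=>1
  3 f=>0 g=>1 h=>0 k=>0
⟦path⟧: [0 0 1 0]

Answer: [0 0 1 0]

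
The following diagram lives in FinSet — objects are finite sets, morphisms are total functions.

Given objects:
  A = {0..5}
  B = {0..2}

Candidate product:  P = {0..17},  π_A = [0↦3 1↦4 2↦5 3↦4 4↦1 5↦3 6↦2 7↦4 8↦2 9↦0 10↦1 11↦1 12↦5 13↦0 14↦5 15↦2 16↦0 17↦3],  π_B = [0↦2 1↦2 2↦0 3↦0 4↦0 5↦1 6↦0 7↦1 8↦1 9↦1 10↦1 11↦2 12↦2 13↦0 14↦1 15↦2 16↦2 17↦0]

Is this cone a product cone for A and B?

|A|·|B| = 6·3 = 18;  |P| = 18
Check the pairing map k ↦ (π_A(k), π_B(k)):
  0 ↦ (3,2)
  1 ↦ (4,2)
  2 ↦ (5,0)
  3 ↦ (4,0)
  4 ↦ (1,0)
  5 ↦ (3,1)
  6 ↦ (2,0)
  7 ↦ (4,1)
  8 ↦ (2,1)
  9 ↦ (0,1)
  10 ↦ (1,1)
  11 ↦ (1,2)
  12 ↦ (5,2)
  13 ↦ (0,0)
  14 ↦ (5,1)
  15 ↦ (2,2)
  16 ↦ (0,2)
  17 ↦ (3,0)
distinct pairs in image: 18 / 18 needed
  → bijection onto A×B; projections well-typed.

Answer: VALID PRODUCT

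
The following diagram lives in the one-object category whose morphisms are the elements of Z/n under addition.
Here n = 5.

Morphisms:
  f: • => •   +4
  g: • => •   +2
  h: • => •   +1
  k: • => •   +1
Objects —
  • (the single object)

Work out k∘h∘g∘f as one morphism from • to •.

Answer: +3

Work:
  0 +4≡4 +2≡1 +1≡2 +1≡3  (mod 5)
result: +3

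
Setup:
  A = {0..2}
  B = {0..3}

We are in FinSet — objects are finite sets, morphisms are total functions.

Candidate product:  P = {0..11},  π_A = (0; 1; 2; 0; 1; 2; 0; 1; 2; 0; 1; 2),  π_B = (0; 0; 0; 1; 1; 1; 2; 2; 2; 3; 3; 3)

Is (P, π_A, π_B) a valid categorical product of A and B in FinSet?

Answer: VALID PRODUCT

Trace:
|A|·|B| = 3·4 = 12;  |P| = 12
Check the pairing map k ↦ (π_A(k), π_B(k)):
  0 ↦ (0,0)
  1 ↦ (1,0)
  2 ↦ (2,0)
  3 ↦ (0,1)
  4 ↦ (1,1)
  5 ↦ (2,1)
  6 ↦ (0,2)
  7 ↦ (1,2)
  8 ↦ (2,2)
  9 ↦ (0,3)
  10 ↦ (1,3)
  11 ↦ (2,3)
distinct pairs in image: 12 / 12 needed
  → bijection onto A×B; projections well-typed.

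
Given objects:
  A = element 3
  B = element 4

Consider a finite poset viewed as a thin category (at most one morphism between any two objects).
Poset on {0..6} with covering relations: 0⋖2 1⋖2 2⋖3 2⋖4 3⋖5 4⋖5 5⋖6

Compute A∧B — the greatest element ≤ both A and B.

{x : x≤A ∧ x≤B} = {0,1,2}  (A=3, B=4)
  0 ≤ 2
  1 ≤ 2
  2 ≤ 2
glb = 2

Answer: A∧B = 2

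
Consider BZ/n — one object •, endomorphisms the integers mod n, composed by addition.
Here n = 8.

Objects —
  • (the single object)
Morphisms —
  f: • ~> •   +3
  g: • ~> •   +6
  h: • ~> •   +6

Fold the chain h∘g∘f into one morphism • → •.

  0 +3≡3 +6≡1 +6≡7  (mod 8)
result: +7

Answer: +7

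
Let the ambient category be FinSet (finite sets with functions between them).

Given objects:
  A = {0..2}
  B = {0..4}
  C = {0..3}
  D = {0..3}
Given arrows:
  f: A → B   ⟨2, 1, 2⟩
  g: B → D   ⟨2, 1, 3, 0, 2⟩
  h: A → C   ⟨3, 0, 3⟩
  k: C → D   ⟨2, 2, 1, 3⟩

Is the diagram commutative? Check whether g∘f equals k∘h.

Along f;g (path 1):
  0 f→2 g→3
  1 f→1 g→1
  2 f→2 g→3
  composite₁ = ⟨3, 1, 3⟩
Along h;k (path 2):
  0 h→3 k→3
  1 h→0 k→2
  2 h→3 k→3
  composite₂ = ⟨3, 2, 3⟩
Equal? distinct morphisms ✗

Answer: DOES NOT COMMUTE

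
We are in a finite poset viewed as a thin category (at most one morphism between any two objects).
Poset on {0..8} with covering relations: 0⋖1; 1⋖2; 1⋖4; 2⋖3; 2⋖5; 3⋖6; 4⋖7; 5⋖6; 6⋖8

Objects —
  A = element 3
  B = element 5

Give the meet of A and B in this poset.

Answer: A∧B = 2

Trace:
Common predecessors of 3,5: {0,1,2}
  0 ⊑ 2
  1 ⊑ 2
  2 ⊑ 2
glb = 2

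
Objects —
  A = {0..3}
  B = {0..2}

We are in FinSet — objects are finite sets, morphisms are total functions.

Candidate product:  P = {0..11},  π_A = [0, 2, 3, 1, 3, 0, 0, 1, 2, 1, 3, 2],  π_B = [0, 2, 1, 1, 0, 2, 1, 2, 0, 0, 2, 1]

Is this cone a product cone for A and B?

|A|·|B| = 4·3 = 12;  |P| = 12
Check the pairing map k ↦ (π_A(k), π_B(k)):
  0 -> (0,0)
  1 -> (2,2)
  2 -> (3,1)
  3 -> (1,1)
  4 -> (3,0)
  5 -> (0,2)
  6 -> (0,1)
  7 -> (1,2)
  8 -> (2,0)
  9 -> (1,0)
  10 -> (3,2)
  11 -> (2,1)
distinct pairs in image: 12 / 12 needed
  → bijection onto A×B; projections well-typed.

Answer: VALID PRODUCT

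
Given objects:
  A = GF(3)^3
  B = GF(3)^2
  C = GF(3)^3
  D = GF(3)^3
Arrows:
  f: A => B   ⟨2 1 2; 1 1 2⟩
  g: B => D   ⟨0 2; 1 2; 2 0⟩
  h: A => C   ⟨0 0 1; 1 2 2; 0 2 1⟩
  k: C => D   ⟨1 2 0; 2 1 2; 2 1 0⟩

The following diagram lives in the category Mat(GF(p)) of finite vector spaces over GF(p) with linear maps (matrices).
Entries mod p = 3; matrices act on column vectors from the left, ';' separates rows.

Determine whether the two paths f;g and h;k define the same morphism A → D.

Path 1 = f;g:
  e0=⟨1,0,0⟩ f=>⟨2,1⟩ g=>⟨2,1,1⟩
  e1=⟨0,1,0⟩ f=>⟨1,1⟩ g=>⟨2,0,2⟩
  e2=⟨0,0,1⟩ f=>⟨2,2⟩ g=>⟨1,0,1⟩
  ⟦path⟧₁ = ⟨2 2 1; 1 0 0; 1 2 1⟩
Path 2 = h;k:
  e0=⟨1,0,0⟩ h=>⟨0,1,0⟩ k=>⟨2,1,1⟩
  e1=⟨0,1,0⟩ h=>⟨0,2,2⟩ k=>⟨1,0,2⟩
  e2=⟨0,0,1⟩ h=>⟨1,2,1⟩ k=>⟨2,0,1⟩
  ⟦path⟧₂ = ⟨2 1 2; 1 0 0; 1 2 1⟩
Equal? differ; not commutative

Answer: DOES NOT COMMUTE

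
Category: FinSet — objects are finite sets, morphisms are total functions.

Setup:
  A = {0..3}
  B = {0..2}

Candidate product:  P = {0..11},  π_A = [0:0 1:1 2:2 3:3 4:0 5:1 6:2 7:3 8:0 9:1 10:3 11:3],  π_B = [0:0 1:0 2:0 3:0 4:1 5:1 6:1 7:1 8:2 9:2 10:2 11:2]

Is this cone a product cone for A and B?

|A|·|B| = 4·3 = 12;  |P| = 12
Check the pairing map k ↦ (π_A(k), π_B(k)):
  0 : (0,0)
  1 : (1,0)
  2 : (2,0)
  3 : (3,0)
  4 : (0,1)
  5 : (1,1)
  6 : (2,1)
  7 : (3,1)
  8 : (0,2)
  9 : (1,2)
  10 : (3,2)
  11 : (3,2)  ✗ repeats pair of k=10
distinct pairs in image: 11 / 12 needed
  → (3,2) hit at k=10 and k=11

Answer: NOT A VALID PRODUCT — duplicate pair at indices 11,10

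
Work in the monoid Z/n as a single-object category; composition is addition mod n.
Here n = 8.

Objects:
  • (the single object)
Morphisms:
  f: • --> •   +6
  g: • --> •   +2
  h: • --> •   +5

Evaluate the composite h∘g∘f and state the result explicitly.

Answer: +5

Trace:
  0 +6≡6 +2≡0 +5≡5  (mod 8)
composite: +5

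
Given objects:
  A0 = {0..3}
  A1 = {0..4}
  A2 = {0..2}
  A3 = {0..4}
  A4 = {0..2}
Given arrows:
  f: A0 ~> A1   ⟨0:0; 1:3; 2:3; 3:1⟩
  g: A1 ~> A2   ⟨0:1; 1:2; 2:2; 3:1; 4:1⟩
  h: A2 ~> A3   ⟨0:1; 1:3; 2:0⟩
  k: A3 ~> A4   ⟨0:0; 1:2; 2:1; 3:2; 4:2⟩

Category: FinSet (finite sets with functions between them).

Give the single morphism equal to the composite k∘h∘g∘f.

Answer: ⟨0:2; 1:2; 2:2; 3:0⟩

Work:
  0 f~>0 g~>1 h~>3 k~>2
  1 f~>3 g~>1 h~>3 k~>2
  2 f~>3 g~>1 h~>3 k~>2
  3 f~>1 g~>2 h~>0 k~>0
composite: ⟨0:2; 1:2; 2:2; 3:0⟩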